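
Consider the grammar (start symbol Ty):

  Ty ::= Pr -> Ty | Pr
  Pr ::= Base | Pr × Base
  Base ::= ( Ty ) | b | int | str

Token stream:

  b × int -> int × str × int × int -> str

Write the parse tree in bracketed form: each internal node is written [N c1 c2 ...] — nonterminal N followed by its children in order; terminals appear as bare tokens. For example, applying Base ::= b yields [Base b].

Ty
Pr -> Ty
Pr × Base -> Ty
Base × Base -> Ty
b × Base -> Ty
b × int -> Ty
b × int -> Pr -> Ty
b × int -> Pr × Base -> Ty
b × int -> Pr × Base × Base -> Ty
b × int -> Pr × Base × Base × Base -> Ty
b × int -> Base × Base × Base × Base -> Ty
b × int -> int × Base × Base × Base -> Ty
b × int -> int × str × Base × Base -> Ty
b × int -> int × str × int × Base -> Ty
b × int -> int × str × int × int -> Ty
b × int -> int × str × int × int -> Pr
b × int -> int × str × int × int -> Base
b × int -> int × str × int × int -> str

[Ty [Pr [Pr [Base b]] × [Base int]] -> [Ty [Pr [Pr [Pr [Pr [Base int]] × [Base str]] × [Base int]] × [Base int]] -> [Ty [Pr [Base str]]]]]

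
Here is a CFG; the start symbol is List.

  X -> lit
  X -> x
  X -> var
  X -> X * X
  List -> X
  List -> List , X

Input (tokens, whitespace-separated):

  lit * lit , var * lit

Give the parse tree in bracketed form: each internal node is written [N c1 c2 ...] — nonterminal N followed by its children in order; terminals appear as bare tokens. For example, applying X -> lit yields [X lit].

[List [List [X [X lit] * [X lit]]] , [X [X var] * [X lit]]]

List
List , X
X , X
X * X , X
lit * X , X
lit * lit , X
lit * lit , X * X
lit * lit , var * X
lit * lit , var * lit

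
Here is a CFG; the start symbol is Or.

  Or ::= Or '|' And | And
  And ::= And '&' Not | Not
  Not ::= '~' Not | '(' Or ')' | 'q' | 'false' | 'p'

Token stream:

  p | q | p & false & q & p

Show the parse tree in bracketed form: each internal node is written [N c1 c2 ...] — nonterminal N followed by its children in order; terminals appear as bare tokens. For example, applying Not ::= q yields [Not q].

[Or [Or [Or [And [Not p]]] | [And [Not q]]] | [And [And [And [And [Not p]] & [Not false]] & [Not q]] & [Not p]]]

Or
Or | And
Or | And | And
And | And | And
Not | And | And
p | And | And
p | Not | And
p | q | And
p | q | And & Not
p | q | And & Not & Not
p | q | And & Not & Not & Not
p | q | Not & Not & Not & Not
p | q | p & Not & Not & Not
p | q | p & false & Not & Not
p | q | p & false & q & Not
p | q | p & false & q & p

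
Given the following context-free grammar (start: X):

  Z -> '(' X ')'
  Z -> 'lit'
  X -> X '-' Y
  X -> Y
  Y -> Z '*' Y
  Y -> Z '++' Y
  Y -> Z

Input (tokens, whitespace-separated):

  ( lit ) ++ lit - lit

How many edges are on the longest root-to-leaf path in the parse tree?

[X [X [Y [Z ( [X [Y [Z lit]]] )] ++ [Y [Z lit]]]] - [Y [Z lit]]]

7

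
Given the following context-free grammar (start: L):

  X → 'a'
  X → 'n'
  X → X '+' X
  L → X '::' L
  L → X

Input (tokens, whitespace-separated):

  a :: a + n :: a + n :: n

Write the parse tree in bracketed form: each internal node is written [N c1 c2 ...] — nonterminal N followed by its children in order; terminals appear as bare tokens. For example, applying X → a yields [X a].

L
X :: L
a :: L
a :: X :: L
a :: X + X :: L
a :: a + X :: L
a :: a + n :: L
a :: a + n :: X :: L
a :: a + n :: X + X :: L
a :: a + n :: a + X :: L
a :: a + n :: a + n :: L
a :: a + n :: a + n :: X
a :: a + n :: a + n :: n

[L [X a] :: [L [X [X a] + [X n]] :: [L [X [X a] + [X n]] :: [L [X n]]]]]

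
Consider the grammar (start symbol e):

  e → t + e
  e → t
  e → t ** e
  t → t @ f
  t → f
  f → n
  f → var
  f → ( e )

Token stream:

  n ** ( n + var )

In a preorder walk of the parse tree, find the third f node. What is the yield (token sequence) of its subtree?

[e [t [f n]] ** [e [t [f ( [e [t [f n]] + [e [t [f var]]]] )]]]]

n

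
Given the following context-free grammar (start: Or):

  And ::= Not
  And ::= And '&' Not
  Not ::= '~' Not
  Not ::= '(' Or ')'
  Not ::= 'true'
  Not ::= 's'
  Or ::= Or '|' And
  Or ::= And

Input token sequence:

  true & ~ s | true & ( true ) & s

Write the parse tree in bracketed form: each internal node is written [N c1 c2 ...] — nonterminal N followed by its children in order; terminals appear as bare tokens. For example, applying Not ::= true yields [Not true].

Or
Or | And
And | And
And & Not | And
Not & Not | And
true & Not | And
true & ~ Not | And
true & ~ s | And
true & ~ s | And & Not
true & ~ s | And & Not & Not
true & ~ s | Not & Not & Not
true & ~ s | true & Not & Not
true & ~ s | true & ( Or ) & Not
true & ~ s | true & ( And ) & Not
true & ~ s | true & ( Not ) & Not
true & ~ s | true & ( true ) & Not
true & ~ s | true & ( true ) & s

[Or [Or [And [And [Not true]] & [Not ~ [Not s]]]] | [And [And [And [Not true]] & [Not ( [Or [And [Not true]]] )]] & [Not s]]]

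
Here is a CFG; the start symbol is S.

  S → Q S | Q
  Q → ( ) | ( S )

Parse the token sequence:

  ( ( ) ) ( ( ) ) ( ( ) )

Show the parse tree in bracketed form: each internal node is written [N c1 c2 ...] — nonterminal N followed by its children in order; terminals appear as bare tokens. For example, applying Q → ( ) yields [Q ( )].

S
Q S
( S ) S
( Q ) S
( ( ) ) S
( ( ) ) Q S
( ( ) ) ( S ) S
( ( ) ) ( Q ) S
( ( ) ) ( ( ) ) S
( ( ) ) ( ( ) ) Q
( ( ) ) ( ( ) ) ( S )
( ( ) ) ( ( ) ) ( Q )
( ( ) ) ( ( ) ) ( ( ) )

[S [Q ( [S [Q ( )]] )] [S [Q ( [S [Q ( )]] )] [S [Q ( [S [Q ( )]] )]]]]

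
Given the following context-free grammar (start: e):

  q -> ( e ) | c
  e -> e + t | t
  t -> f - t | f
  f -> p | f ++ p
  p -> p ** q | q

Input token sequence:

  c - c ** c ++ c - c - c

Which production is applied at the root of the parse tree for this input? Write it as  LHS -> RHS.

[e [t [f [p [q c]]] - [t [f [f [p [p [q c]] ** [q c]]] ++ [p [q c]]] - [t [f [p [q c]]] - [t [f [p [q c]]]]]]]]

e -> t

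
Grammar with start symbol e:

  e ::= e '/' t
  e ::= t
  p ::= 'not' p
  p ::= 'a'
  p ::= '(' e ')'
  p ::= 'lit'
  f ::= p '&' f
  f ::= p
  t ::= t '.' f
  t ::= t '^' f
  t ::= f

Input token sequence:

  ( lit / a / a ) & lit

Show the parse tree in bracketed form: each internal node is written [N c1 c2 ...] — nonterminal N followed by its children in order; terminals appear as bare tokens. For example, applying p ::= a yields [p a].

e
t
f
p & f
( e ) & f
( e / t ) & f
( e / t / t ) & f
( t / t / t ) & f
( f / t / t ) & f
( p / t / t ) & f
( lit / t / t ) & f
( lit / f / t ) & f
( lit / p / t ) & f
( lit / a / t ) & f
( lit / a / f ) & f
( lit / a / p ) & f
( lit / a / a ) & f
( lit / a / a ) & p
( lit / a / a ) & lit

[e [t [f [p ( [e [e [e [t [f [p lit]]]] / [t [f [p a]]]] / [t [f [p a]]]] )] & [f [p lit]]]]]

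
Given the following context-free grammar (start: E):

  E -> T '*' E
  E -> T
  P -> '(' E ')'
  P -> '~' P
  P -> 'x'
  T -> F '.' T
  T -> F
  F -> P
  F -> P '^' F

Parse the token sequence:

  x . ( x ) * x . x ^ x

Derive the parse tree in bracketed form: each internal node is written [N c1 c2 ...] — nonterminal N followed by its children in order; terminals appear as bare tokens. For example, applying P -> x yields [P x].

E
T * E
F . T * E
P . T * E
x . T * E
x . F * E
x . P * E
x . ( E ) * E
x . ( T ) * E
x . ( F ) * E
x . ( P ) * E
x . ( x ) * E
x . ( x ) * T
x . ( x ) * F . T
x . ( x ) * P . T
x . ( x ) * x . T
x . ( x ) * x . F
x . ( x ) * x . P ^ F
x . ( x ) * x . x ^ F
x . ( x ) * x . x ^ P
x . ( x ) * x . x ^ x

[E [T [F [P x]] . [T [F [P ( [E [T [F [P x]]]] )]]]] * [E [T [F [P x]] . [T [F [P x] ^ [F [P x]]]]]]]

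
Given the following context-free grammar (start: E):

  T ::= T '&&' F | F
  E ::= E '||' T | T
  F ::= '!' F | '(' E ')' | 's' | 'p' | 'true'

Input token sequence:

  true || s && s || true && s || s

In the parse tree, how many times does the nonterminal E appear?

[E [E [E [E [T [F true]]] || [T [T [F s]] && [F s]]] || [T [T [F true]] && [F s]]] || [T [F s]]]

4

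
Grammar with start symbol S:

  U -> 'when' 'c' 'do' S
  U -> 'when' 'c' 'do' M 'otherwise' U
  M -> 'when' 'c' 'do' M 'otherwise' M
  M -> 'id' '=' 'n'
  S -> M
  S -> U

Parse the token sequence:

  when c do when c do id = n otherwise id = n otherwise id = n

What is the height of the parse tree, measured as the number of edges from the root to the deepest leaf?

4

[S [M when c do [M when c do [M id = n] otherwise [M id = n]] otherwise [M id = n]]]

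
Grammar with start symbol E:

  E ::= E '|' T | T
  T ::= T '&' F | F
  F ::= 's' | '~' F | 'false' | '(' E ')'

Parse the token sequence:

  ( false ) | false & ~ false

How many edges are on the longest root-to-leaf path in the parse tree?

[E [E [T [F ( [E [T [F false]]] )]]] | [T [T [F false]] & [F ~ [F false]]]]

7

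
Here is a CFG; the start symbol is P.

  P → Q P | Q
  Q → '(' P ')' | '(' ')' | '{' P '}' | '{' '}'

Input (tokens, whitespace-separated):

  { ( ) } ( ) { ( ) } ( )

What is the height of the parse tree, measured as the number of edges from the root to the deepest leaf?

[P [Q { [P [Q ( )]] }] [P [Q ( )] [P [Q { [P [Q ( )]] }] [P [Q ( )]]]]]

6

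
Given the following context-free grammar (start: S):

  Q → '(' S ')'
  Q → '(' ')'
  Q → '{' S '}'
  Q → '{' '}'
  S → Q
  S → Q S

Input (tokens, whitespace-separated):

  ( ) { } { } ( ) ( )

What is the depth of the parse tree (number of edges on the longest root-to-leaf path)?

[S [Q ( )] [S [Q { }] [S [Q { }] [S [Q ( )] [S [Q ( )]]]]]]

6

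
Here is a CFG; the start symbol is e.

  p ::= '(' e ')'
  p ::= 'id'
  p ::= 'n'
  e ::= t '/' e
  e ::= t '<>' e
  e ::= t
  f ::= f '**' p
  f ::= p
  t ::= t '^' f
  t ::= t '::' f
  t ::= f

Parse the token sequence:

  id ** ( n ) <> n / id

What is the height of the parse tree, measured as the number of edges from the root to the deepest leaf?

8

[e [t [f [f [p id]] ** [p ( [e [t [f [p n]]]] )]]] <> [e [t [f [p n]]] / [e [t [f [p id]]]]]]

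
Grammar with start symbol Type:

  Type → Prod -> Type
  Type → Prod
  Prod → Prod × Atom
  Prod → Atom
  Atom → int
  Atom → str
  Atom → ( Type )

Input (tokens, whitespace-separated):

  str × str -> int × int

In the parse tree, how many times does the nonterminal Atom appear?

4

[Type [Prod [Prod [Atom str]] × [Atom str]] -> [Type [Prod [Prod [Atom int]] × [Atom int]]]]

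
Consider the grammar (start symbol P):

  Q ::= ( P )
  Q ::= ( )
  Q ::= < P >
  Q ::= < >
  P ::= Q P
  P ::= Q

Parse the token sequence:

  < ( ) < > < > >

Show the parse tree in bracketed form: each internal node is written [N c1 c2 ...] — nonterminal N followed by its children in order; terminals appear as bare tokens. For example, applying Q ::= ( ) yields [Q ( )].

P
Q
< P >
< Q P >
< ( ) P >
< ( ) Q P >
< ( ) < > P >
< ( ) < > Q >
< ( ) < > < > >

[P [Q < [P [Q ( )] [P [Q < >] [P [Q < >]]]] >]]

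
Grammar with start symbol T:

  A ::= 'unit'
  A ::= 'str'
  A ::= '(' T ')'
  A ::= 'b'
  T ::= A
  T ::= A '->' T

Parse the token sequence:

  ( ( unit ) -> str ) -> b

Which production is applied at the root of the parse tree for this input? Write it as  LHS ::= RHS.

T ::= A '->' T

[T [A ( [T [A ( [T [A unit]] )] -> [T [A str]]] )] -> [T [A b]]]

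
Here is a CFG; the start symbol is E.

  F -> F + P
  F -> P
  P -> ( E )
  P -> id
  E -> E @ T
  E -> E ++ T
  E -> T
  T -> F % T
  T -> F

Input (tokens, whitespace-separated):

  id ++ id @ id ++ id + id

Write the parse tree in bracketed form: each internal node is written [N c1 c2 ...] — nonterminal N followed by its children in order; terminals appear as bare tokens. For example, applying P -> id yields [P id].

[E [E [E [E [T [F [P id]]]] ++ [T [F [P id]]]] @ [T [F [P id]]]] ++ [T [F [F [P id]] + [P id]]]]

E
E ++ T
E @ T ++ T
E ++ T @ T ++ T
T ++ T @ T ++ T
F ++ T @ T ++ T
P ++ T @ T ++ T
id ++ T @ T ++ T
id ++ F @ T ++ T
id ++ P @ T ++ T
id ++ id @ T ++ T
id ++ id @ F ++ T
id ++ id @ P ++ T
id ++ id @ id ++ T
id ++ id @ id ++ F
id ++ id @ id ++ F + P
id ++ id @ id ++ P + P
id ++ id @ id ++ id + P
id ++ id @ id ++ id + id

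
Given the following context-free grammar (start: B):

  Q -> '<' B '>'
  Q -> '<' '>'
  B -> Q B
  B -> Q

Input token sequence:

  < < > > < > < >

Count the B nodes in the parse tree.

4

[B [Q < [B [Q < >]] >] [B [Q < >] [B [Q < >]]]]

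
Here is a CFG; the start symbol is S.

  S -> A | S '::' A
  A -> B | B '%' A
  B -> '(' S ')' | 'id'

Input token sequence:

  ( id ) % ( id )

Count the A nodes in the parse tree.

4

[S [A [B ( [S [A [B id]]] )] % [A [B ( [S [A [B id]]] )]]]]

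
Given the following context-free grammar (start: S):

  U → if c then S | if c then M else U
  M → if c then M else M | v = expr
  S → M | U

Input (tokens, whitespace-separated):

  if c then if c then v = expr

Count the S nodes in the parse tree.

[S [U if c then [S [U if c then [S [M v = expr]]]]]]

3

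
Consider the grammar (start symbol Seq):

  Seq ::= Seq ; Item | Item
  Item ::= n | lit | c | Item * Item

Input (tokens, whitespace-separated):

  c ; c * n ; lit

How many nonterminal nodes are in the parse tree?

8

[Seq [Seq [Seq [Item c]] ; [Item [Item c] * [Item n]]] ; [Item lit]]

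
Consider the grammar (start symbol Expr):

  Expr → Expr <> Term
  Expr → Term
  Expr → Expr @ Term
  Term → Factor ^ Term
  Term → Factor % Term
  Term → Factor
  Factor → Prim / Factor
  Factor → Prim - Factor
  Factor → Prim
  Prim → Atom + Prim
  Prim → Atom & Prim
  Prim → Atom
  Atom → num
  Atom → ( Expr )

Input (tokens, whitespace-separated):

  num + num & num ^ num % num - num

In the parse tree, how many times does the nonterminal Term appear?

[Expr [Term [Factor [Prim [Atom num] + [Prim [Atom num] & [Prim [Atom num]]]]] ^ [Term [Factor [Prim [Atom num]]] % [Term [Factor [Prim [Atom num]] - [Factor [Prim [Atom num]]]]]]]]

3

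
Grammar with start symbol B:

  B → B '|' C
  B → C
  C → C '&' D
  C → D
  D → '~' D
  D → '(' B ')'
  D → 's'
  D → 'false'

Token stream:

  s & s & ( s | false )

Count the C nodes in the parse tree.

5

[B [C [C [C [D s]] & [D s]] & [D ( [B [B [C [D s]]] | [C [D false]]] )]]]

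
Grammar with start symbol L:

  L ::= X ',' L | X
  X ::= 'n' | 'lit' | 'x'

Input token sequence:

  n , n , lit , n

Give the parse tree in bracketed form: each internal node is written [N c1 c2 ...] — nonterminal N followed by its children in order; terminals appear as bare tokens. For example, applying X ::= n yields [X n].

[L [X n] , [L [X n] , [L [X lit] , [L [X n]]]]]

L
X , L
n , L
n , X , L
n , n , L
n , n , X , L
n , n , lit , L
n , n , lit , X
n , n , lit , n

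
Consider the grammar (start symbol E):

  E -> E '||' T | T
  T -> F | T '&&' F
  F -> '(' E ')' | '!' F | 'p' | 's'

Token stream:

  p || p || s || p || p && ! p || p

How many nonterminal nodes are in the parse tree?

21

[E [E [E [E [E [E [T [F p]]] || [T [F p]]] || [T [F s]]] || [T [F p]]] || [T [T [F p]] && [F ! [F p]]]] || [T [F p]]]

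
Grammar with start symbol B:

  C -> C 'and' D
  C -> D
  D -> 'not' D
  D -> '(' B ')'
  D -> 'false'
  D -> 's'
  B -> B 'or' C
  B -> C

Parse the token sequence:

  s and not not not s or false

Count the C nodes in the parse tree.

[B [B [C [C [D s]] and [D not [D not [D not [D s]]]]]] or [C [D false]]]

3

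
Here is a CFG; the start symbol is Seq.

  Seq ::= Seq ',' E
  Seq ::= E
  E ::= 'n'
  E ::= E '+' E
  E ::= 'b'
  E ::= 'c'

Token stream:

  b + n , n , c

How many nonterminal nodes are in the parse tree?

[Seq [Seq [Seq [E [E b] + [E n]]] , [E n]] , [E c]]

8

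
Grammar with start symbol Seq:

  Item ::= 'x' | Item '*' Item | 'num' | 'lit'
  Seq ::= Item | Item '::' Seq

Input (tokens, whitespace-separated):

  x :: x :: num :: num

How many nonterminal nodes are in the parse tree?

[Seq [Item x] :: [Seq [Item x] :: [Seq [Item num] :: [Seq [Item num]]]]]

8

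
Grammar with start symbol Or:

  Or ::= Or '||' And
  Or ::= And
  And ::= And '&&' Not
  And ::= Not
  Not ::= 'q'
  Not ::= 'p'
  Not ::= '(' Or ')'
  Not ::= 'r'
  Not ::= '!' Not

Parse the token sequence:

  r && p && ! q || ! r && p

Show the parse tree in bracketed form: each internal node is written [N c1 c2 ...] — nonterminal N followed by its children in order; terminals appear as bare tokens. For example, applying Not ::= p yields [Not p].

[Or [Or [And [And [And [Not r]] && [Not p]] && [Not ! [Not q]]]] || [And [And [Not ! [Not r]]] && [Not p]]]

Or
Or || And
And || And
And && Not || And
And && Not && Not || And
Not && Not && Not || And
r && Not && Not || And
r && p && Not || And
r && p && ! Not || And
r && p && ! q || And
r && p && ! q || And && Not
r && p && ! q || Not && Not
r && p && ! q || ! Not && Not
r && p && ! q || ! r && Not
r && p && ! q || ! r && p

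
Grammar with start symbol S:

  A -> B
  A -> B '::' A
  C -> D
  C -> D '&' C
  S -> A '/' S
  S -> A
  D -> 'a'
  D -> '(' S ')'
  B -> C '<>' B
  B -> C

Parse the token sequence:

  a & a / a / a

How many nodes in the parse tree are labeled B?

[S [A [B [C [D a] & [C [D a]]]]] / [S [A [B [C [D a]]]] / [S [A [B [C [D a]]]]]]]

3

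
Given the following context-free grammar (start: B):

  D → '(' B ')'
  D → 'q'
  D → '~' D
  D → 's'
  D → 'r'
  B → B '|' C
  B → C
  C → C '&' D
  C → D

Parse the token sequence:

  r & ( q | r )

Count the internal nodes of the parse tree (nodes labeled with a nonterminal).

11

[B [C [C [D r]] & [D ( [B [B [C [D q]]] | [C [D r]]] )]]]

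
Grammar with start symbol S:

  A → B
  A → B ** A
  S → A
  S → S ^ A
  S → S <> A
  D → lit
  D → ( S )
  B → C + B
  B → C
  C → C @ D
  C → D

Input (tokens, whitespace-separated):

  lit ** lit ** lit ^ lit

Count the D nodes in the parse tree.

4

[S [S [A [B [C [D lit]]] ** [A [B [C [D lit]]] ** [A [B [C [D lit]]]]]]] ^ [A [B [C [D lit]]]]]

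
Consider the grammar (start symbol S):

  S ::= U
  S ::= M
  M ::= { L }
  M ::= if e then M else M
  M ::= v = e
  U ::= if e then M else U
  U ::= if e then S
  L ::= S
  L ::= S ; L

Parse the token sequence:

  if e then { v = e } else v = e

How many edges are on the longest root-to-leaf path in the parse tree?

6

[S [M if e then [M { [L [S [M v = e]]] }] else [M v = e]]]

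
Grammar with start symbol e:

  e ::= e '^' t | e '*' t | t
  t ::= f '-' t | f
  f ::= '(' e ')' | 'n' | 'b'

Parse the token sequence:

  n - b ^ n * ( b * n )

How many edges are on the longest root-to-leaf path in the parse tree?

7

[e [e [e [t [f n] - [t [f b]]]] ^ [t [f n]]] * [t [f ( [e [e [t [f b]]] * [t [f n]]] )]]]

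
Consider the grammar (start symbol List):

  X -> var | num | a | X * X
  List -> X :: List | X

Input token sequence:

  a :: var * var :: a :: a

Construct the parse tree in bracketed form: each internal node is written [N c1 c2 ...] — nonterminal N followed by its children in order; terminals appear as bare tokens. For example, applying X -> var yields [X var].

List
X :: List
a :: List
a :: X :: List
a :: X * X :: List
a :: var * X :: List
a :: var * var :: List
a :: var * var :: X :: List
a :: var * var :: a :: List
a :: var * var :: a :: X
a :: var * var :: a :: a

[List [X a] :: [List [X [X var] * [X var]] :: [List [X a] :: [List [X a]]]]]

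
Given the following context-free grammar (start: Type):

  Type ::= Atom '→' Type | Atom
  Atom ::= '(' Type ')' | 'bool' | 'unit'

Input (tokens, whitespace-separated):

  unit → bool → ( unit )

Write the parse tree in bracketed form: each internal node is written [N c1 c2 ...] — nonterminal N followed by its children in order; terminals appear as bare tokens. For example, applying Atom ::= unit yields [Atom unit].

[Type [Atom unit] → [Type [Atom bool] → [Type [Atom ( [Type [Atom unit]] )]]]]

Type
Atom → Type
unit → Type
unit → Atom → Type
unit → bool → Type
unit → bool → Atom
unit → bool → ( Type )
unit → bool → ( Atom )
unit → bool → ( unit )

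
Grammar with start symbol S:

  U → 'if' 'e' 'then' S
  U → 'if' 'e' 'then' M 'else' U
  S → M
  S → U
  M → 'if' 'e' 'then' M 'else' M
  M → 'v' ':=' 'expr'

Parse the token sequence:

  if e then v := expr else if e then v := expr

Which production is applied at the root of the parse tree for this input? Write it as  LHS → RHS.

S → U

[S [U if e then [M v := expr] else [U if e then [S [M v := expr]]]]]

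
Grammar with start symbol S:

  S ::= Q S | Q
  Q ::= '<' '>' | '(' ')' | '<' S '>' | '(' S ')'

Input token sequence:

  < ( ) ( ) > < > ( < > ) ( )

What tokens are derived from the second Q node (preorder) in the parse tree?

( )

[S [Q < [S [Q ( )] [S [Q ( )]]] >] [S [Q < >] [S [Q ( [S [Q < >]] )] [S [Q ( )]]]]]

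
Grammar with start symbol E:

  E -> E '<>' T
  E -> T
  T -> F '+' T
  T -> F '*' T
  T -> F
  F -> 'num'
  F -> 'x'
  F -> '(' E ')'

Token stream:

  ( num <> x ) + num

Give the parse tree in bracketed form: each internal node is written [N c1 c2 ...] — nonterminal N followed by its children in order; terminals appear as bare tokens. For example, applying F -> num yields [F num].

E
T
F + T
( E ) + T
( E <> T ) + T
( T <> T ) + T
( F <> T ) + T
( num <> T ) + T
( num <> F ) + T
( num <> x ) + T
( num <> x ) + F
( num <> x ) + num

[E [T [F ( [E [E [T [F num]]] <> [T [F x]]] )] + [T [F num]]]]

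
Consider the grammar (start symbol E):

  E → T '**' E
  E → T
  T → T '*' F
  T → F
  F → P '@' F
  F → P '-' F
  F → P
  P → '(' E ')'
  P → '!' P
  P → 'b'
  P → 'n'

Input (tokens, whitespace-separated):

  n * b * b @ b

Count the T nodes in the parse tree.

[E [T [T [T [F [P n]]] * [F [P b]]] * [F [P b] @ [F [P b]]]]]

3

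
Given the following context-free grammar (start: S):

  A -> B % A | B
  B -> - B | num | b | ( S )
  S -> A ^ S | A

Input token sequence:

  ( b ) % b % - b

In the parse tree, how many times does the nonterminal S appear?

2

[S [A [B ( [S [A [B b]]] )] % [A [B b] % [A [B - [B b]]]]]]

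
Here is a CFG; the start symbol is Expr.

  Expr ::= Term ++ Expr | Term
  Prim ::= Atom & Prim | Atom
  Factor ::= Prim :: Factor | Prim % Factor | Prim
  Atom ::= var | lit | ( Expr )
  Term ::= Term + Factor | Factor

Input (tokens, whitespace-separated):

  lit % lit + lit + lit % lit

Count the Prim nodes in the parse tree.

5

[Expr [Term [Term [Term [Factor [Prim [Atom lit]] % [Factor [Prim [Atom lit]]]]] + [Factor [Prim [Atom lit]]]] + [Factor [Prim [Atom lit]] % [Factor [Prim [Atom lit]]]]]]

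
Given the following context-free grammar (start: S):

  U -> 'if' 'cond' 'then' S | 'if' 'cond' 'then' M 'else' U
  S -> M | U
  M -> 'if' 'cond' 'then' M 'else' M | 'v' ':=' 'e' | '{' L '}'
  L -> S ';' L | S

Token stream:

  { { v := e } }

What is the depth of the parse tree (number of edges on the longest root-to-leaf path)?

[S [M { [L [S [M { [L [S [M v := e]]] }]]] }]]

8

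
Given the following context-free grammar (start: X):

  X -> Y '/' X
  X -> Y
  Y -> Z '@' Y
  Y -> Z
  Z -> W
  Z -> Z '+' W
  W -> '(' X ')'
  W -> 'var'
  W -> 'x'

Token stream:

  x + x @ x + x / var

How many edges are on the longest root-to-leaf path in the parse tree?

6

[X [Y [Z [Z [W x]] + [W x]] @ [Y [Z [Z [W x]] + [W x]]]] / [X [Y [Z [W var]]]]]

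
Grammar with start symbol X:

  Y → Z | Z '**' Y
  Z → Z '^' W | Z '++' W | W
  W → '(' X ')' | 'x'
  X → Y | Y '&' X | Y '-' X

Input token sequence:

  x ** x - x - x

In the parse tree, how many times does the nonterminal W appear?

4

[X [Y [Z [W x]] ** [Y [Z [W x]]]] - [X [Y [Z [W x]]] - [X [Y [Z [W x]]]]]]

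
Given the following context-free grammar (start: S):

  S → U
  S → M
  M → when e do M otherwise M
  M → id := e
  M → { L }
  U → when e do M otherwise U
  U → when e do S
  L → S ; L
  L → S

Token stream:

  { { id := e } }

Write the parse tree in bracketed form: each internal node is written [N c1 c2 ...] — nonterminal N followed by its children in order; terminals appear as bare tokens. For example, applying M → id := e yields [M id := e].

S
M
{ L }
{ S }
{ M }
{ { L } }
{ { S } }
{ { M } }
{ { id := e } }

[S [M { [L [S [M { [L [S [M id := e]]] }]]] }]]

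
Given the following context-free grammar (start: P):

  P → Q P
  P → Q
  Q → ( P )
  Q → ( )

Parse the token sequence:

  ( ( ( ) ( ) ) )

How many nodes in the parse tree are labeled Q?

4

[P [Q ( [P [Q ( [P [Q ( )] [P [Q ( )]]] )]] )]]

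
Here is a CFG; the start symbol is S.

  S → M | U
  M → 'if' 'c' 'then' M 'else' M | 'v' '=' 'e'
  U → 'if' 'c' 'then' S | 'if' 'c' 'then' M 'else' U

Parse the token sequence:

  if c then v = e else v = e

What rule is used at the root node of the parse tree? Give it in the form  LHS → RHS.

[S [M if c then [M v = e] else [M v = e]]]

S → M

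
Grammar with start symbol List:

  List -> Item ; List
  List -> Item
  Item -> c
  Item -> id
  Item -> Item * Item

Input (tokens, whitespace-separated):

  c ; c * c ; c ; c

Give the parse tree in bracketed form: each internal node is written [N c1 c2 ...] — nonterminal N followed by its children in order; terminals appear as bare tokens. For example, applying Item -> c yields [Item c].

[List [Item c] ; [List [Item [Item c] * [Item c]] ; [List [Item c] ; [List [Item c]]]]]

List
Item ; List
c ; List
c ; Item ; List
c ; Item * Item ; List
c ; c * Item ; List
c ; c * c ; List
c ; c * c ; Item ; List
c ; c * c ; c ; List
c ; c * c ; c ; Item
c ; c * c ; c ; c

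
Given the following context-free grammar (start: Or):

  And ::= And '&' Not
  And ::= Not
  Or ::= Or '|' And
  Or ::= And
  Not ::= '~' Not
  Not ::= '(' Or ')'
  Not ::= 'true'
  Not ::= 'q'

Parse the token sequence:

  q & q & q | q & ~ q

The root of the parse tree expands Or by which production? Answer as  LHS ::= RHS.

[Or [Or [And [And [And [Not q]] & [Not q]] & [Not q]]] | [And [And [Not q]] & [Not ~ [Not q]]]]

Or ::= Or '|' And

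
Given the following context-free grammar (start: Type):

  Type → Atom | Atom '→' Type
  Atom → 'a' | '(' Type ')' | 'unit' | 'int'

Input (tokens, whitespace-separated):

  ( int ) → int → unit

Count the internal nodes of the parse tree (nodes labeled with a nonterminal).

8

[Type [Atom ( [Type [Atom int]] )] → [Type [Atom int] → [Type [Atom unit]]]]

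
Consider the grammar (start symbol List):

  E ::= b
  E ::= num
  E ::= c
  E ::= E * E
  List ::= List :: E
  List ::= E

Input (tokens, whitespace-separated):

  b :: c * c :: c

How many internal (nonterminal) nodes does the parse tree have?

8

[List [List [List [E b]] :: [E [E c] * [E c]]] :: [E c]]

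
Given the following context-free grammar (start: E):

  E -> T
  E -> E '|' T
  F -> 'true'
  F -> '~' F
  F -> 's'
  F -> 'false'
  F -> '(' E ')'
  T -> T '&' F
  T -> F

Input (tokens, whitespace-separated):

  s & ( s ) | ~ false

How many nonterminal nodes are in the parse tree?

12

[E [E [T [T [F s]] & [F ( [E [T [F s]]] )]]] | [T [F ~ [F false]]]]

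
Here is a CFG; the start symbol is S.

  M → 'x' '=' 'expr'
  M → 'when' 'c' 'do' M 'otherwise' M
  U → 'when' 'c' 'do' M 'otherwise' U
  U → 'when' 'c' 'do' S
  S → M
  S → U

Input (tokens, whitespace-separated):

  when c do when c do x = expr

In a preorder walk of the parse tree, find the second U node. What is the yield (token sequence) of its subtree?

when c do x = expr

[S [U when c do [S [U when c do [S [M x = expr]]]]]]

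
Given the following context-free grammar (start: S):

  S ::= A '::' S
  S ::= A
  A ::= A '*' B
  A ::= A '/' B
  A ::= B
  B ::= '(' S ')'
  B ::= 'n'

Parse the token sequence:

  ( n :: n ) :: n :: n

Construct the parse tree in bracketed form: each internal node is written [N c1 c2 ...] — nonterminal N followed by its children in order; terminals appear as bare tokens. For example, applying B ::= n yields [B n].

[S [A [B ( [S [A [B n]] :: [S [A [B n]]]] )]] :: [S [A [B n]] :: [S [A [B n]]]]]

S
A :: S
B :: S
( S ) :: S
( A :: S ) :: S
( B :: S ) :: S
( n :: S ) :: S
( n :: A ) :: S
( n :: B ) :: S
( n :: n ) :: S
( n :: n ) :: A :: S
( n :: n ) :: B :: S
( n :: n ) :: n :: S
( n :: n ) :: n :: A
( n :: n ) :: n :: B
( n :: n ) :: n :: n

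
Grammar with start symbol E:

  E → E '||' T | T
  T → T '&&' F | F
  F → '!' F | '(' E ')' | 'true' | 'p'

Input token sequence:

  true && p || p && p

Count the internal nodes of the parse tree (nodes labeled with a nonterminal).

[E [E [T [T [F true]] && [F p]]] || [T [T [F p]] && [F p]]]

10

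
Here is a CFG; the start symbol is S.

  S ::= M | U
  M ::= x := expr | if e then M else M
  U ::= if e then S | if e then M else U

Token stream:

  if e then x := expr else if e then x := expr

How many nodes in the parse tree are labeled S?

2

[S [U if e then [M x := expr] else [U if e then [S [M x := expr]]]]]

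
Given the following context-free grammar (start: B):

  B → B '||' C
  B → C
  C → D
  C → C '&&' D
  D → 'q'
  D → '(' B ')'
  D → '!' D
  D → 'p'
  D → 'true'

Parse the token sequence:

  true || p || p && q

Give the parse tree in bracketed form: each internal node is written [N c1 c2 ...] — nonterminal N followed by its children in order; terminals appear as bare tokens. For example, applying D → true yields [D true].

B
B || C
B || C || C
C || C || C
D || C || C
true || C || C
true || D || C
true || p || C
true || p || C && D
true || p || D && D
true || p || p && D
true || p || p && q

[B [B [B [C [D true]]] || [C [D p]]] || [C [C [D p]] && [D q]]]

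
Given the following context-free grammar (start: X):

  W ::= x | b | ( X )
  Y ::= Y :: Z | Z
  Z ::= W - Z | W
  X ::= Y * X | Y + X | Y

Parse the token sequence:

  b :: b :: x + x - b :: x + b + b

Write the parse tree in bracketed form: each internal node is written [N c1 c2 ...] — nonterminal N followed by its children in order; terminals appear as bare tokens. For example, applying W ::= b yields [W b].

[X [Y [Y [Y [Z [W b]]] :: [Z [W b]]] :: [Z [W x]]] + [X [Y [Y [Z [W x] - [Z [W b]]]] :: [Z [W x]]] + [X [Y [Z [W b]]] + [X [Y [Z [W b]]]]]]]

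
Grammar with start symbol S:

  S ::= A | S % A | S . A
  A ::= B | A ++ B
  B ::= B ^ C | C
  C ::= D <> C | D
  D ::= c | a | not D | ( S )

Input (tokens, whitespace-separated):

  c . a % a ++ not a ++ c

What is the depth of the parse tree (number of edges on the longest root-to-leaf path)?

[S [S [S [A [B [C [D c]]]]] . [A [B [C [D a]]]]] % [A [A [A [B [C [D a]]]] ++ [B [C [D not [D a]]]]] ++ [B [C [D c]]]]]

7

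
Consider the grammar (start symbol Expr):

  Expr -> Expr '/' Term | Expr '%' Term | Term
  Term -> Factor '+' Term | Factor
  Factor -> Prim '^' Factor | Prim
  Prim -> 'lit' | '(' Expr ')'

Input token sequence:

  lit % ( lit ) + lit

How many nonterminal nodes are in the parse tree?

[Expr [Expr [Term [Factor [Prim lit]]]] % [Term [Factor [Prim ( [Expr [Term [Factor [Prim lit]]]] )]] + [Term [Factor [Prim lit]]]]]

15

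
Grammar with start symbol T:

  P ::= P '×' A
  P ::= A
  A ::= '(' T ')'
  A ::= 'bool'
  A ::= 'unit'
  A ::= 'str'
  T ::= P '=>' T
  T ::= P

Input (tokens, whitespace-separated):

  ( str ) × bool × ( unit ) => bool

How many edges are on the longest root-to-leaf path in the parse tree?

8

[T [P [P [P [A ( [T [P [A str]]] )]] × [A bool]] × [A ( [T [P [A unit]]] )]] => [T [P [A bool]]]]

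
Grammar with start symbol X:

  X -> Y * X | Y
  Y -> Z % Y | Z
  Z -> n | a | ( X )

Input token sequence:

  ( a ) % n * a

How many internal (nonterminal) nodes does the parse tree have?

11

[X [Y [Z ( [X [Y [Z a]]] )] % [Y [Z n]]] * [X [Y [Z a]]]]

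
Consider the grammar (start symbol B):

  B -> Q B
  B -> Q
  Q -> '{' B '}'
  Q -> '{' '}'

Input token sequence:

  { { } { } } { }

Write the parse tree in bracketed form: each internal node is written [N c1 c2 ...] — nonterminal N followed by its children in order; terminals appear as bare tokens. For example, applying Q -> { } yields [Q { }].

B
Q B
{ B } B
{ Q B } B
{ { } B } B
{ { } Q } B
{ { } { } } B
{ { } { } } Q
{ { } { } } { }

[B [Q { [B [Q { }] [B [Q { }]]] }] [B [Q { }]]]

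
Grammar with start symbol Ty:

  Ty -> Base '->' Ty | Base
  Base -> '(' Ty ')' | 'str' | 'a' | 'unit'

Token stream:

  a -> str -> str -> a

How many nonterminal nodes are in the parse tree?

[Ty [Base a] -> [Ty [Base str] -> [Ty [Base str] -> [Ty [Base a]]]]]

8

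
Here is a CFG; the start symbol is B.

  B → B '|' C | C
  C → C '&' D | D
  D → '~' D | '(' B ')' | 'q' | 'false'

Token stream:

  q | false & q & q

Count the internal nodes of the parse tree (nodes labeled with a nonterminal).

10

[B [B [C [D q]]] | [C [C [C [D false]] & [D q]] & [D q]]]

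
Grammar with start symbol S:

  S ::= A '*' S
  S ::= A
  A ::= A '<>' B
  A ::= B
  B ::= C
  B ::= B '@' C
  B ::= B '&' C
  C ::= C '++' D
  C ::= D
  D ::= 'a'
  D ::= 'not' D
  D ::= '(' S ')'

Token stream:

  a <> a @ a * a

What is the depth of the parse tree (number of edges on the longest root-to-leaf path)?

[S [A [A [B [C [D a]]]] <> [B [B [C [D a]]] @ [C [D a]]]] * [S [A [B [C [D a]]]]]]

6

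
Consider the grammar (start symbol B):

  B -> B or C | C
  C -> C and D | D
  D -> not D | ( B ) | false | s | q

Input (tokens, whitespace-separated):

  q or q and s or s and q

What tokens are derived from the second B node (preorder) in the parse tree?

[B [B [B [C [D q]]] or [C [C [D q]] and [D s]]] or [C [C [D s]] and [D q]]]

q or q and s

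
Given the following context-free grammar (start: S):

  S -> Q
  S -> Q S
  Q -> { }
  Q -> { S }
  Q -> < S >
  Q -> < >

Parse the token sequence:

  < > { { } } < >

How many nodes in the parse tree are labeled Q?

[S [Q < >] [S [Q { [S [Q { }]] }] [S [Q < >]]]]

4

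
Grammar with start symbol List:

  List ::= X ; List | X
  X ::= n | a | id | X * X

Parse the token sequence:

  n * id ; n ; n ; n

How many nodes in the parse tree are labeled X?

[List [X [X n] * [X id]] ; [List [X n] ; [List [X n] ; [List [X n]]]]]

6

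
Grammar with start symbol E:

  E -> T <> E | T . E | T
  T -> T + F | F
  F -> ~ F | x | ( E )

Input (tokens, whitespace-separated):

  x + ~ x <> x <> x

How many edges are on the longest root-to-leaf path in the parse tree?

5

[E [T [T [F x]] + [F ~ [F x]]] <> [E [T [F x]] <> [E [T [F x]]]]]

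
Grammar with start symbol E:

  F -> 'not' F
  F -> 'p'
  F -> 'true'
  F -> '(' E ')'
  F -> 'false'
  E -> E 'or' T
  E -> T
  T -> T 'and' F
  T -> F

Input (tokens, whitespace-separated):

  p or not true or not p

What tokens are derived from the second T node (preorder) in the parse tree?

[E [E [E [T [F p]]] or [T [F not [F true]]]] or [T [F not [F p]]]]

not true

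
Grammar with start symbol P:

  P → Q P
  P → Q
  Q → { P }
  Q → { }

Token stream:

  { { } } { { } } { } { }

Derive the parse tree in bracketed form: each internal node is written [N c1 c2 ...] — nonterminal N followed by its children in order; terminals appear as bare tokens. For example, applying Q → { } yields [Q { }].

P
Q P
{ P } P
{ Q } P
{ { } } P
{ { } } Q P
{ { } } { P } P
{ { } } { Q } P
{ { } } { { } } P
{ { } } { { } } Q P
{ { } } { { } } { } P
{ { } } { { } } { } Q
{ { } } { { } } { } { }

[P [Q { [P [Q { }]] }] [P [Q { [P [Q { }]] }] [P [Q { }] [P [Q { }]]]]]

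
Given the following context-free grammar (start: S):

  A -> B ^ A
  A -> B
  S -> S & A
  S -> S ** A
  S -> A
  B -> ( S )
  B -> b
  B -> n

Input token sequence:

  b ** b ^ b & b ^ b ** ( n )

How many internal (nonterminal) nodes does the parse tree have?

[S [S [S [S [A [B b]]] ** [A [B b] ^ [A [B b]]]] & [A [B b] ^ [A [B b]]]] ** [A [B ( [S [A [B n]]] )]]]

19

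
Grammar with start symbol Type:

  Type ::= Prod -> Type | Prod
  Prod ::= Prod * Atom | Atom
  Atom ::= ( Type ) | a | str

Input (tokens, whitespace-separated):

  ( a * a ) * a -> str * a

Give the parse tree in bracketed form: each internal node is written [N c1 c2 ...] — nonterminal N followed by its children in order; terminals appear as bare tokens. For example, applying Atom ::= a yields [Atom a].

[Type [Prod [Prod [Atom ( [Type [Prod [Prod [Atom a]] * [Atom a]]] )]] * [Atom a]] -> [Type [Prod [Prod [Atom str]] * [Atom a]]]]

Type
Prod -> Type
Prod * Atom -> Type
Atom * Atom -> Type
( Type ) * Atom -> Type
( Prod ) * Atom -> Type
( Prod * Atom ) * Atom -> Type
( Atom * Atom ) * Atom -> Type
( a * Atom ) * Atom -> Type
( a * a ) * Atom -> Type
( a * a ) * a -> Type
( a * a ) * a -> Prod
( a * a ) * a -> Prod * Atom
( a * a ) * a -> Atom * Atom
( a * a ) * a -> str * Atom
( a * a ) * a -> str * a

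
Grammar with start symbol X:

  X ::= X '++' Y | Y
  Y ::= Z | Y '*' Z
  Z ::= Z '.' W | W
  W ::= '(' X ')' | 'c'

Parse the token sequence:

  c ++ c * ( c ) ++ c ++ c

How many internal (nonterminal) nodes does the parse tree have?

23

[X [X [X [X [Y [Z [W c]]]] ++ [Y [Y [Z [W c]]] * [Z [W ( [X [Y [Z [W c]]]] )]]]] ++ [Y [Z [W c]]]] ++ [Y [Z [W c]]]]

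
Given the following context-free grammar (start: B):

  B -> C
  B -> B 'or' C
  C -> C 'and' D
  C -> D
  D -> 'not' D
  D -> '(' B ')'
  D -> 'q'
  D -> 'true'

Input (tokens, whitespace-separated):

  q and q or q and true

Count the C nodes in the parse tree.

4

[B [B [C [C [D q]] and [D q]]] or [C [C [D q]] and [D true]]]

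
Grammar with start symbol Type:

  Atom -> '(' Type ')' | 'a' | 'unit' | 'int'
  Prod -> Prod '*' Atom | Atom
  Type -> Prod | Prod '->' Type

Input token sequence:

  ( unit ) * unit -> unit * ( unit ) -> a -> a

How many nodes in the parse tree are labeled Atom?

8

[Type [Prod [Prod [Atom ( [Type [Prod [Atom unit]]] )]] * [Atom unit]] -> [Type [Prod [Prod [Atom unit]] * [Atom ( [Type [Prod [Atom unit]]] )]] -> [Type [Prod [Atom a]] -> [Type [Prod [Atom a]]]]]]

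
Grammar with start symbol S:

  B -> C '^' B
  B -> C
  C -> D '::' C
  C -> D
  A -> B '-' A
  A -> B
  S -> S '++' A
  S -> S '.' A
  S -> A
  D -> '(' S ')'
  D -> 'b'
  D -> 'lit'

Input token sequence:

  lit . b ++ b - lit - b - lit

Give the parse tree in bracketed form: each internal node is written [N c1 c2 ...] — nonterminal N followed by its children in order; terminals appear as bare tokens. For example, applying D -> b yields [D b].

[S [S [S [A [B [C [D lit]]]]] . [A [B [C [D b]]]]] ++ [A [B [C [D b]]] - [A [B [C [D lit]]] - [A [B [C [D b]]] - [A [B [C [D lit]]]]]]]]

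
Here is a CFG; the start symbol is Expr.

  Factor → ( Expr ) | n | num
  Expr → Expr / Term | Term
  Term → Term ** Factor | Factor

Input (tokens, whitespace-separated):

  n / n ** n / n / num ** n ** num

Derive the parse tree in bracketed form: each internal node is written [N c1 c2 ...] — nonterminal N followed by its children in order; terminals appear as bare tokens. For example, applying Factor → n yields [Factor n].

[Expr [Expr [Expr [Expr [Term [Factor n]]] / [Term [Term [Factor n]] ** [Factor n]]] / [Term [Factor n]]] / [Term [Term [Term [Factor num]] ** [Factor n]] ** [Factor num]]]

Expr
Expr / Term
Expr / Term / Term
Expr / Term / Term / Term
Term / Term / Term / Term
Factor / Term / Term / Term
n / Term / Term / Term
n / Term ** Factor / Term / Term
n / Factor ** Factor / Term / Term
n / n ** Factor / Term / Term
n / n ** n / Term / Term
n / n ** n / Factor / Term
n / n ** n / n / Term
n / n ** n / n / Term ** Factor
n / n ** n / n / Term ** Factor ** Factor
n / n ** n / n / Factor ** Factor ** Factor
n / n ** n / n / num ** Factor ** Factor
n / n ** n / n / num ** n ** Factor
n / n ** n / n / num ** n ** num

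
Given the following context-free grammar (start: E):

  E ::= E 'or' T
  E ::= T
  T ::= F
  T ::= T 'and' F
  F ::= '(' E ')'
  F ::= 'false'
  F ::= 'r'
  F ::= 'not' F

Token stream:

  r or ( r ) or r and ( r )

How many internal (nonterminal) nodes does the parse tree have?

[E [E [E [T [F r]]] or [T [F ( [E [T [F r]]] )]]] or [T [T [F r]] and [F ( [E [T [F r]]] )]]]

17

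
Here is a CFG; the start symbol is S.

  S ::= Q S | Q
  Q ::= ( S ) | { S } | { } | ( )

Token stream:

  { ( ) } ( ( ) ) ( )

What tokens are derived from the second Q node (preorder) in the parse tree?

[S [Q { [S [Q ( )]] }] [S [Q ( [S [Q ( )]] )] [S [Q ( )]]]]

( )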